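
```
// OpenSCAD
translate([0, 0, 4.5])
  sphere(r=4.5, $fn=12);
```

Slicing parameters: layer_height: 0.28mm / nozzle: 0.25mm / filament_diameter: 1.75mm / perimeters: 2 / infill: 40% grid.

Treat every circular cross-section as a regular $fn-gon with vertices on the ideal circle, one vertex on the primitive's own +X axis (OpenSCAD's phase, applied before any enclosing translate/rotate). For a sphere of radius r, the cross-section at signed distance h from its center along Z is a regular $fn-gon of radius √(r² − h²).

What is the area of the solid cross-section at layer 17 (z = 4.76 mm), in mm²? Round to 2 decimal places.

At z = 4.76 mm: the sphere: section is a regular 12-gon, circumradius = √(r²−h²) = √(4.5²−0.26²) = 4.492 (area = (12/2)·4.492²·sin(360°/12) = 60.55 mm²). Overall, the cross-section is a single solid region. Net area = 60.55 mm².

60.55 mm²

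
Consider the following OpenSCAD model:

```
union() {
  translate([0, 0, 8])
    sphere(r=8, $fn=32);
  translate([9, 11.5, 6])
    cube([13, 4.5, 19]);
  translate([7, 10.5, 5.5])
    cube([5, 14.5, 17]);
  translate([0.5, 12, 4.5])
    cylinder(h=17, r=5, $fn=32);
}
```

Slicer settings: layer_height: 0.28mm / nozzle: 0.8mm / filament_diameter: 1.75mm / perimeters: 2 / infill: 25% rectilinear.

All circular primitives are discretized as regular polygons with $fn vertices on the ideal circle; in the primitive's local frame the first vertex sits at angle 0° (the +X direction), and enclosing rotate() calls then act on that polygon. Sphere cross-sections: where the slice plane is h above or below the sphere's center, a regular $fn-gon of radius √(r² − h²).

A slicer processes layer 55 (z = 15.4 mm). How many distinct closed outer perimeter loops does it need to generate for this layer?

At z = 15.4 mm: the r=8 sphere contributes a regular 32-gon of circumradius √(8²−7.4²) = 3.040; the cube at (9, 11.5) (footprint 13×4.5) is included at this height; the cube at (7, 10.5) is present — its section is the full 5×14.5 rectangle; the r=5 cylinder at (0.5, 12) gives a regular 32-gon of circumradius 5 (constant along its height); Merging all regions: the regions partially overlap (shared area 13.50 mm²), so overlapping operands fuse into one piece — 3 connected regions. The result has 3 disconnected regions.

3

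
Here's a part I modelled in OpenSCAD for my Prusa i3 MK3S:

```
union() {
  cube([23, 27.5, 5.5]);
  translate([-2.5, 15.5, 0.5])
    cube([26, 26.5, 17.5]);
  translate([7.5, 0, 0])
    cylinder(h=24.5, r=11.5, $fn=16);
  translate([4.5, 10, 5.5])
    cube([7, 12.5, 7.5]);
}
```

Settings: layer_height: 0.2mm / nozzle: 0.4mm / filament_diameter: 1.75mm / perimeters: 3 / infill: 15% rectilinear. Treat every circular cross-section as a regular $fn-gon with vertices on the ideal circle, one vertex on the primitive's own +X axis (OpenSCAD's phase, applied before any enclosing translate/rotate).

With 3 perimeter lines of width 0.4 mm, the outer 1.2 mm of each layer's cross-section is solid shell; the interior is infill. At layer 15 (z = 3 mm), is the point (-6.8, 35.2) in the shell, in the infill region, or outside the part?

outside

At z = 3 mm: the 23×27.5 cube contributes its full rectangle; the cube at (-2.5, 15.5) is present — its section is the full 26×26.5 rectangle; the r=11.5 cylinder at (7.5, 0) gives a regular 16-gon of circumradius 11.5 (constant along its height); the cube at (4.5, 10) does not reach this height (z outside [5.5, 13]); Combining (union): the regions partially overlap (shared area 455.62 mm²), so overlapping operands fuse into one piece — 1 connected region. Overall, the cross-section is a single solid region. The nearest boundary edge runs (-2.50, 15.50)→(-2.50, 42.00); distance from the point to it = 4.30 mm. The point is not inside any of the regions above, so it lies outside the cross-section (4.30 mm from the nearest boundary).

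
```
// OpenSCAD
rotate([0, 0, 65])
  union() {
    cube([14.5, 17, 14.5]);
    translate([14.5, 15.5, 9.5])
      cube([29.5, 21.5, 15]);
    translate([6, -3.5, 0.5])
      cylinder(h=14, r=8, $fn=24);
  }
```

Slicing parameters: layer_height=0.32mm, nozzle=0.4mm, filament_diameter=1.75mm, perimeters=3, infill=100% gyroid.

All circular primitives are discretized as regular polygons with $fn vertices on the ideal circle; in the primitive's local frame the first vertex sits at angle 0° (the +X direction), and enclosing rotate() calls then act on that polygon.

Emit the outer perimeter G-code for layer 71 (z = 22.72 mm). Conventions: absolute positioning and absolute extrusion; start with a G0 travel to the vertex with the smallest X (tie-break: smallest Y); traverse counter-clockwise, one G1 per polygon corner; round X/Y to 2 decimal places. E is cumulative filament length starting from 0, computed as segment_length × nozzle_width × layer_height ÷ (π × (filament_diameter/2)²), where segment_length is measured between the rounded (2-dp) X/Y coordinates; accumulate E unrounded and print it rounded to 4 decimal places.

G0 X-27.41 Y28.78 Z22.72
G1 X-7.92 Y19.69 E1.1444
G1 X4.55 Y46.43 E2.7146
G1 X-14.94 Y55.51 E3.8588
G1 X-27.41 Y28.78 E5.4284

At z = 22.72 mm: the cube is absent (z outside [0, 14.5]); the cube at (14.5, 15.5) is present — its section is the full 29.5×21.5 rectangle; the cylinder at (6, -3.5) is absent (z outside [0.5, 14.5]); Merging all regions: only the 29.5×21.5 cube at (14.5, 15.5) is present, so the union is just that shape — 1 connected region; (whole slice rotated 65° about Z — lengths, areas and connectivity unchanged). The outline is a single polygon with 4 vertices. Extrusion per mm of travel: 0.4 × 0.32 / (π × 0.875²) = 0.053216. Accumulating E over each segment gives final E = 5.4284.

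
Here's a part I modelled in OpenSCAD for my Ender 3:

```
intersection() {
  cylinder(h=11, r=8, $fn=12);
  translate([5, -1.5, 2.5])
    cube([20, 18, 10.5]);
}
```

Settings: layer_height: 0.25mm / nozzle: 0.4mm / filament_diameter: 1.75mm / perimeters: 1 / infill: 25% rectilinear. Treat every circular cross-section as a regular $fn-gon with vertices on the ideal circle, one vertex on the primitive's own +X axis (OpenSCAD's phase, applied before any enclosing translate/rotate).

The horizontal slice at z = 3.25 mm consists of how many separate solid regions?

At z = 3.25 mm: the r=8 cylinder contributes a regular 12-gon of circumradius 8; the 20×18 cube at (5, -1.5) contributes its full rectangle; Keeping only the common overlap: the 20×18 cube at (5, -1.5) partially overlaps the r=8 cylinder; clipping to the common part keeps 15.91 mm² — 1 connected region. The result has 1 disconnected region.

1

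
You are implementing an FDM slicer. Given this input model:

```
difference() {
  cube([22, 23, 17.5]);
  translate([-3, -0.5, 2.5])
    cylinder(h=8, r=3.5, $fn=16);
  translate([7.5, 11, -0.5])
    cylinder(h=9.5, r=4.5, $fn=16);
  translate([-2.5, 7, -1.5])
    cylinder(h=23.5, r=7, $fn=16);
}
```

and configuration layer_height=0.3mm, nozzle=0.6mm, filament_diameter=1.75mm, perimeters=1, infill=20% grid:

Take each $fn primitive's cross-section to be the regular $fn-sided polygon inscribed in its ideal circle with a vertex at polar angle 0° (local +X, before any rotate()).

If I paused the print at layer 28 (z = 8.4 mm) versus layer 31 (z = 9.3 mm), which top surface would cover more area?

layer 31 (z = 9.3 mm)

Layer 28 (z = 8.4): the 22×23 cube contributes its full rectangle (area 506.00 mm²); the r=3.5 cylinder at (-3, -0.5) contributes a regular 16-gon of circumradius 3.5 (area = (16/2)·3.500²·sin(360°/16) = 37.50 mm²); the cylinder at (7.5, 11): section is a regular 16-gon, circumradius r=4.5 (area = (16/2)·4.500²·sin(360°/16) = 61.99 mm²); the cylinder at (-2.5, 7): section is a regular 16-gon, circumradius r=7 (area = (16/2)·7.000²·sin(360°/16) = 150.01 mm²); Subtracting the remaining from the first: starting from the 22×23 cube (506.00 mm²), the r=3.5 cylinder at (-3, -0.5) partially overlaps it — only the 0.31 mm² overlap (of its 37.50 mm²) is removed, clipping the outline; the r=4.5 cylinder at (7.5, 11) lies wholly inside it (removes its full 61.99 mm² and its 28.09 mm outline becomes a hole wall); the r=7 cylinder at (-2.5, 7) partially overlaps it — only the 39.79 mm² overlap (of its 150.01 mm²) is removed, clipping the outline — area = 403.91 mm². So its area = 403.91 mm². Layer 31 (z = 9.3): the 22×23 cube contributes its full rectangle (area 506.00 mm²); the cylinder at (-3, -0.5): section is a regular 16-gon, circumradius r=3.5 (area = (16/2)·3.500²·sin(360°/16) = 37.50 mm²); the cylinder at (7.5, 11) is absent (z outside [-0.5, 9]); the cylinder at (-2.5, 7): section is a regular 16-gon, circumradius r=7 (area = (16/2)·7.000²·sin(360°/16) = 150.01 mm²); After the difference (first − rest): starting from the 22×23 cube (506.00 mm²), the r=3.5 cylinder at (-3, -0.5) partially overlaps it — only the 0.31 mm² overlap (of its 37.50 mm²) is removed, clipping the outline; the r=7 cylinder at (-2.5, 7) partially overlaps it — only the 41.13 mm² overlap (of its 150.01 mm²) is removed, clipping the outline — area = 464.56 mm². So its area = 464.56 mm². Layer 31 is larger (464.56 vs 403.91 mm²).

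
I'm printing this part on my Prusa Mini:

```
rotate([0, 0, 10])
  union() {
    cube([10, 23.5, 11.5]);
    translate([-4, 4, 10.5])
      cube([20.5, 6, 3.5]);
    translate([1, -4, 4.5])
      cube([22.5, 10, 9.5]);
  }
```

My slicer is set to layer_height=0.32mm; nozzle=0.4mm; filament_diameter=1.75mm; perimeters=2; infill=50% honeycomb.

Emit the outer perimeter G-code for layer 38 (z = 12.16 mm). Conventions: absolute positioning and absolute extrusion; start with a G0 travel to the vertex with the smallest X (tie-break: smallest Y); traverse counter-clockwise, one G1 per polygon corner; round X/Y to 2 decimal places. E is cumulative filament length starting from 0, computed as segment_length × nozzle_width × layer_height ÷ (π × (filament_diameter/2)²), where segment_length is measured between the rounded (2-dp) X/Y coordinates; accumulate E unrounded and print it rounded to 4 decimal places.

G0 X-5.68 Y9.15 Z12.16
G1 X-4.63 Y3.24 E0.3194
G1 X0.29 Y4.11 E0.5853
G1 X1.68 Y-3.77 E1.0111
G1 X23.84 Y0.14 E2.2086
G1 X22.10 Y9.99 E2.7409
G1 X15.21 Y8.77 E3.1133
G1 X14.51 Y12.71 E3.3262
G1 X-5.68 Y9.15 E4.4172

At z = 12.16 mm: the cube is absent (z outside [0, 11.5]); the 20.5×6 cube at (-4, 4) contributes its full rectangle; the cube at (1, -4) (footprint 22.5×10) is included at this height; Merging all regions: the regions partially overlap (shared area 31.00 mm²), so overlapping operands fuse into one piece — 1 connected region; (whole slice rotated 10° about Z — lengths, areas and connectivity unchanged). The outline is a single polygon with 8 vertices. Extrusion per mm of travel: 0.4 × 0.32 / (π × 0.875²) = 0.053216. Accumulating E over each segment gives final E = 4.4172.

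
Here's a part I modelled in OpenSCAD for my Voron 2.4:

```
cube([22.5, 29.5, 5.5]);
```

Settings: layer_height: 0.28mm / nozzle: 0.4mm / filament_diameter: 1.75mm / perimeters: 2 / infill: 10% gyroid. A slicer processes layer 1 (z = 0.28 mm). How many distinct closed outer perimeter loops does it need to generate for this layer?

At z = 0.28 mm: the cube is present — its section is the full 22.5×29.5 rectangle. The result has 1 disconnected region.

1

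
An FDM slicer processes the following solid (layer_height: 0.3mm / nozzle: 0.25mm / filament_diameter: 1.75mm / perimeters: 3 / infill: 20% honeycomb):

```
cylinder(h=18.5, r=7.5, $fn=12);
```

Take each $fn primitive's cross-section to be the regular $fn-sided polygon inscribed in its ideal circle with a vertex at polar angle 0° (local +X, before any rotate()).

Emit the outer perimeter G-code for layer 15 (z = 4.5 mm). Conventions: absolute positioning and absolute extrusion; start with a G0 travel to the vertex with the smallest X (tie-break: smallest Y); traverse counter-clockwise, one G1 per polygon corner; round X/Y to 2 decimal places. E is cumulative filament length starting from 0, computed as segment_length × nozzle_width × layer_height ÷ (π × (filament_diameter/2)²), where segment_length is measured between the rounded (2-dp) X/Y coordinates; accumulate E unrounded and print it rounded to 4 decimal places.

At z = 4.5 mm: the cylinder: section is a regular 12-gon, circumradius r=7.5. The outline is a single polygon with 12 vertices. Extrusion per mm of travel: 0.25 × 0.3 / (π × 0.875²) = 0.031181. Accumulating E over each segment gives final E = 1.4532.

G0 X-7.50 Y0.00 Z4.50
G1 X-6.50 Y-3.75 E0.1210
G1 X-3.75 Y-6.50 E0.2423
G1 X0.00 Y-7.50 E0.3633
G1 X3.75 Y-6.50 E0.4843
G1 X6.50 Y-3.75 E0.6056
G1 X7.50 Y0.00 E0.7266
G1 X6.50 Y3.75 E0.8476
G1 X3.75 Y6.50 E0.9689
G1 X0.00 Y7.50 E1.0899
G1 X-3.75 Y6.50 E1.2109
G1 X-6.50 Y3.75 E1.3322
G1 X-7.50 Y0.00 E1.4532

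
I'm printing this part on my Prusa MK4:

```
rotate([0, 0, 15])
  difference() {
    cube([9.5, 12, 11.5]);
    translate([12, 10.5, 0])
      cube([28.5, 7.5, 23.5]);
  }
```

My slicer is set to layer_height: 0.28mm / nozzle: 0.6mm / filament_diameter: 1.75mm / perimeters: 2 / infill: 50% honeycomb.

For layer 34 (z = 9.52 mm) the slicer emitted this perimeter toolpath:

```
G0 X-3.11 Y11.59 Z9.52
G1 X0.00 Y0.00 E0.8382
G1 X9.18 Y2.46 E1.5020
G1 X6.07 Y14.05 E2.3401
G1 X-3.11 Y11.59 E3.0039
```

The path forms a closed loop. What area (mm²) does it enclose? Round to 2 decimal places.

114.05 mm²

Apply the shoelace formula to the sequence of (X, Y) vertices; enclosed area = 114.05 mm².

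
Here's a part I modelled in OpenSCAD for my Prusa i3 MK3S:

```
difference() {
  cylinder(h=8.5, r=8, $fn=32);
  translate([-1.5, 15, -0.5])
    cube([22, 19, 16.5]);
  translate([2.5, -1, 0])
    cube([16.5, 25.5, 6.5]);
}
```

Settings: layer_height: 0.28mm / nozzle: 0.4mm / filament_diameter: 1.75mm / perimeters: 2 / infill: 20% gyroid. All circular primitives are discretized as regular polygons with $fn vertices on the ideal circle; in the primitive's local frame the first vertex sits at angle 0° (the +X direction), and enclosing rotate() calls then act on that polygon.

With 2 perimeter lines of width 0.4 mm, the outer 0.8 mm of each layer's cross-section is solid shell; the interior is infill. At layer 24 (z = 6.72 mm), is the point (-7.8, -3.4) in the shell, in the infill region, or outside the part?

At z = 6.72 mm: the r=8 cylinder gives a regular 32-gon of circumradius 8 (constant along its height); the cube at (-1.5, 15) is present — its section is the full 22×19 rectangle; the cube at (2.5, -1) does not reach this height (z outside [0, 6.5]); After the difference (first − rest): starting from the r=8 cylinder, the 22×19 cube at (-1.5, 15) misses the remaining region (no effect) — 1 connected region. Overall, the cross-section is a single solid region. The nearest boundary edge runs (-6.65, -4.44)→(-7.39, -3.06); distance from the point to it = 0.52 mm. The point is not inside any of the regions above, so it lies outside the cross-section (0.52 mm from the nearest boundary).

outside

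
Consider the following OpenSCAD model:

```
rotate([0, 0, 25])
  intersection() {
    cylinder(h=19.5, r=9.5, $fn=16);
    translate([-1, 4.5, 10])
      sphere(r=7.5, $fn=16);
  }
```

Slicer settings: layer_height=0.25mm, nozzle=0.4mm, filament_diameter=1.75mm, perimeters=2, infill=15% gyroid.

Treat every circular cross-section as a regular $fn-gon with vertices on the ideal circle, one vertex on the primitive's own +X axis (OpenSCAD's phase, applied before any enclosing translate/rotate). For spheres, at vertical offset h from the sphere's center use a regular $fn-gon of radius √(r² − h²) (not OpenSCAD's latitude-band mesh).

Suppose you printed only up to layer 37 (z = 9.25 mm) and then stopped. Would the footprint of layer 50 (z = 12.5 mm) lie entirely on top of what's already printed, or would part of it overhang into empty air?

entirely on top

Compare the two slices. At z = 9.25: the cylinder: section is a regular 16-gon, circumradius r=9.5 (area = (16/2)·9.500²·sin(360°/16) = 276.30 mm²); the r=7.5 sphere at (-1, 4.5) slices to a regular 16-gon of circumradius 7.462 (√(r²−h²) with h=0.75 from center) (area = (16/2)·7.462²·sin(360°/16) = 170.49 mm²); After intersecting: the r=7.5 sphere at (-1, 4.5) partially overlaps the r=9.5 cylinder; clipping to the common part keeps 139.35 mm² — area = 139.35 mm²; (rotated 25° about Z; rotation is an isometry so areas/perimeters/island counts are preserved). At z = 12.5: the r=9.5 cylinder contributes a regular 16-gon of circumradius 9.5 (area = (16/2)·9.500²·sin(360°/16) = 276.30 mm²); the r=7.5 sphere at (-1, 4.5) contributes a regular 16-gon of circumradius √(7.5²−2.5²) = 7.071 (area = (16/2)·7.071²·sin(360°/16) = 153.07 mm²); After intersecting: the r=7.5 sphere at (-1, 4.5) partially overlaps the r=9.5 cylinder; clipping to the common part keeps 129.48 mm² — area = 129.48 mm²; (whole slice rotated 25° about Z — lengths, areas and connectivity unchanged). Checking containment: the cross-section at z = 12.5 is a subset of the cross-section at z = 9.25.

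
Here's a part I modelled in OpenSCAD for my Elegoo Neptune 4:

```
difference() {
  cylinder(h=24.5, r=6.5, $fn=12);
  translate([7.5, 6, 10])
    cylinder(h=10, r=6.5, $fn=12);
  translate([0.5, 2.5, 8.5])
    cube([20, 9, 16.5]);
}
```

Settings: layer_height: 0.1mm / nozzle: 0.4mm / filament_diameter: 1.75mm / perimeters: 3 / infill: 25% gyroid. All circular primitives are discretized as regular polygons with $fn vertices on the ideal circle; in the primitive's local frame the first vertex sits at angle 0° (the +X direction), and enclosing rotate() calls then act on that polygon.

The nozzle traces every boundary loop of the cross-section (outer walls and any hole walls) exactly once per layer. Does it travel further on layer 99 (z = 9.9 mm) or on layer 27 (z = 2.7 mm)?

layer 99 (z = 9.9 mm)

Layer 99 (z = 9.9): the r=6.5 cylinder contributes a regular 12-gon of circumradius 6.5 (perimeter = 2·12·6.500·sin(180°/12) = 40.38 mm); the cylinder at (7.5, 6) does not reach this height (z outside [10, 20]); the cube at (0.5, 2.5) is present — its section is the full 20×9 rectangle (perimeter 58.00 mm); After the difference (first − rest): starting from the r=6.5 cylinder, the 20×9 cube at (0.5, 2.5) partially overlaps it — only the 14.31 mm² overlap (of its 180.00 mm²) is removed, clipping the outline — boundary = 42.58 mm. So its perimeter = 42.58 mm. Layer 27 (z = 2.7): the r=6.5 cylinder gives a regular 12-gon of circumradius 6.5 (constant along its height) (perimeter = 2·12·6.500·sin(180°/12) = 40.38 mm); the cylinder at (7.5, 6) does not reach this height (z outside [10, 20]); the cube at (0.5, 2.5) is not intersected at this z (z outside [8.5, 25]); Taking the first minus the rest: none of the subtracted shapes is present at this height, so the r=6.5 cylinder is unchanged — boundary = 40.38 mm. So its perimeter = 40.38 mm. Layer 99 is larger (42.58 vs 40.38 mm).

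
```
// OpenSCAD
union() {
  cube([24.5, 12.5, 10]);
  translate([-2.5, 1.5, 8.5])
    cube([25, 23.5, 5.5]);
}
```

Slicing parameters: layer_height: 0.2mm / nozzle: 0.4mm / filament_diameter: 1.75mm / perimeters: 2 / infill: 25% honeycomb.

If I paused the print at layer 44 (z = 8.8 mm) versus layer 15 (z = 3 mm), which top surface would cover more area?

layer 44 (z = 8.8 mm)

Layer 44 (z = 8.8): the cube (footprint 24.5×12.5) is included at this height (area 306.25 mm²); the cube at (-2.5, 1.5) (footprint 25×23.5) is included at this height (area 587.50 mm²); Taking the union: the regions partially overlap — summed areas 893.75 mm² minus the doubly-counted overlap 247.50 mm² gives 646.25 mm² — area = 646.25 mm². So its area = 646.25 mm². Layer 15 (z = 3): the cube (footprint 24.5×12.5) is included at this height (area 306.25 mm²); the cube at (-2.5, 1.5) does not reach this height (z outside [8.5, 14]); Merging all regions: only the 24.5×12.5 cube is present, so the union is just that shape — area = 306.25 mm². So its area = 306.25 mm². Layer 44 is larger (646.25 vs 306.25 mm²).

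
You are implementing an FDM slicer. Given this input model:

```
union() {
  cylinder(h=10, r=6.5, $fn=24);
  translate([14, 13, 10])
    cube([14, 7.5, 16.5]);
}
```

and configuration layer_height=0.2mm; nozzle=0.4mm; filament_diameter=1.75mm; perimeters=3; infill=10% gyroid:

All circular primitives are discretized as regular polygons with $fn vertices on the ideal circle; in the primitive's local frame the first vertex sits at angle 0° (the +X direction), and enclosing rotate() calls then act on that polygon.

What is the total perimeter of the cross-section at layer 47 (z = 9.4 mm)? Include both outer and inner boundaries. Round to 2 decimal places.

At z = 9.4 mm: the cylinder: section is a regular 24-gon, circumradius r=6.5 (perimeter = 2·24·6.500·sin(180°/24) = 40.72 mm); the cube at (14, 13) does not reach this height (z outside [10, 26.5]); Taking the union: only the r=6.5 cylinder is present, so the union is just that shape — boundary = 40.72 mm. Overall, the cross-section is a single solid region. Total boundary length (outer) = 40.72 mm.

40.72 mm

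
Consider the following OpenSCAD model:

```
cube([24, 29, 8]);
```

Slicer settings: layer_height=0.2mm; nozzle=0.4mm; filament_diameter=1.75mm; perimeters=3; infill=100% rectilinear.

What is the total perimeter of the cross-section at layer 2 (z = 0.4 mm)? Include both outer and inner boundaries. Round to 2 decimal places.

At z = 0.4 mm: the 24×29 cube contributes its full rectangle (perimeter 106.00 mm). Overall, the cross-section is a single solid region. Total boundary length (outer) = 106.00 mm.

106.00 mm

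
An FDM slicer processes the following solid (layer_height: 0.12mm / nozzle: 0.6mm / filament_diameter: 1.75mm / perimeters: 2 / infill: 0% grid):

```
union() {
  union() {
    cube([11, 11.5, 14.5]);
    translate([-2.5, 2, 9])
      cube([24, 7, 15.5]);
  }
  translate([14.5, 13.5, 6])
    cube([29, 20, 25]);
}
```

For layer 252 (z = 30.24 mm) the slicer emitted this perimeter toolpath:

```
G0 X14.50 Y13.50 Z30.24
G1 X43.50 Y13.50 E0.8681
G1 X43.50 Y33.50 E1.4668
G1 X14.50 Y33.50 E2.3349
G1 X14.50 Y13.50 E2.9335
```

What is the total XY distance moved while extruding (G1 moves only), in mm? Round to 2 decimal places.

Sum the Euclidean lengths of each G1 segment: total = 98.00 mm.

98.00 mm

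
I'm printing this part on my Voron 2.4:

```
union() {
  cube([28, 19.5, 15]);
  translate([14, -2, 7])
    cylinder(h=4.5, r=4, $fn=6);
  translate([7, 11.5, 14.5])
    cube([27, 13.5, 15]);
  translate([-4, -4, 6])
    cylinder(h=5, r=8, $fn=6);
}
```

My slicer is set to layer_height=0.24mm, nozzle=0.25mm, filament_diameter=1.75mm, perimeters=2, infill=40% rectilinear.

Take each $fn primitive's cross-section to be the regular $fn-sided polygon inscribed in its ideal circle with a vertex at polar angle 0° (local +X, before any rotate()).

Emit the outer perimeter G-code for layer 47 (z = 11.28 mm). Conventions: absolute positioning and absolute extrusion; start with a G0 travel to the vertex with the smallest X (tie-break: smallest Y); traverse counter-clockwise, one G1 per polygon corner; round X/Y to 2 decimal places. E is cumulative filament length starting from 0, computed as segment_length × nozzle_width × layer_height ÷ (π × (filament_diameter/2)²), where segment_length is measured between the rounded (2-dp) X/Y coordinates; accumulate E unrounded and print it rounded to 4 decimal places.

G0 X0.00 Y0.00 Z11.28
G1 X11.15 Y0.00 E0.2781
G1 X10.00 Y-2.00 E0.3357
G1 X12.00 Y-5.46 E0.4354
G1 X16.00 Y-5.46 E0.5352
G1 X18.00 Y-2.00 E0.6349
G1 X16.85 Y0.00 E0.6924
G1 X28.00 Y0.00 E0.9705
G1 X28.00 Y19.50 E1.4570
G1 X0.00 Y19.50 E2.1554
G1 X0.00 Y0.00 E2.6419

At z = 11.28 mm: the cube is present — its section is the full 28×19.5 rectangle; the r=4 cylinder at (14, -2) contributes a regular 6-gon of circumradius 4; the cube at (7, 11.5) does not reach this height (z outside [14.5, 29.5]); the cylinder at (-4, -4) is absent (z outside [6, 11]); Merging all regions: the regions partially overlap (shared area 7.09 mm²), so overlapping operands fuse into one piece — 1 connected region. The outline is a single polygon with 10 vertices. Extrusion per mm of travel: 0.25 × 0.24 / (π × 0.875²) = 0.024945. Accumulating E over each segment gives final E = 2.6419.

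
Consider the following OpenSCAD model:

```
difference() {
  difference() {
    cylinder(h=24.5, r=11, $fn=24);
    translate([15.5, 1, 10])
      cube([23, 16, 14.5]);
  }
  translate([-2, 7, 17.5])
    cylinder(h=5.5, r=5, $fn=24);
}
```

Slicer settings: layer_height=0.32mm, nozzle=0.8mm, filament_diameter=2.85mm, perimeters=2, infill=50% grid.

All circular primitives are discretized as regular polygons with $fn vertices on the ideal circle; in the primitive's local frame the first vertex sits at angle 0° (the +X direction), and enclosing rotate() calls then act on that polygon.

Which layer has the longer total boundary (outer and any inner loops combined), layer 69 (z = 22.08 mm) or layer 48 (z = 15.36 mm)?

Layer 69 (z = 22.08): the r=11 cylinder gives a regular 24-gon of circumradius 11 (constant along its height) (perimeter = 2·24·11.000·sin(180°/24) = 68.92 mm); the cube at (15.5, 1) (footprint 23×16) is included at this height (perimeter 78.00 mm); After the difference (first − rest): starting from the r=11 cylinder, the 23×16 cube at (15.5, 1) misses the remaining region (no effect) — boundary = 68.92 mm; the r=5 cylinder at (-2, 7) gives a regular 24-gon of circumradius 5 (constant along its height) (perimeter = 2·24·5.000·sin(180°/24) = 31.33 mm); After the difference (first − rest): starting from the result so far, the r=5 cylinder at (-2, 7) partially overlaps it — only the 70.00 mm² overlap (of its 77.65 mm²) is removed, clipping the outline — boundary = 82.27 mm. So its perimeter = 82.27 mm. Layer 48 (z = 15.36): the cylinder: section is a regular 24-gon, circumradius r=11 (perimeter = 2·24·11.000·sin(180°/24) = 68.92 mm); the cube at (15.5, 1) (footprint 23×16) is included at this height (perimeter 78.00 mm); Taking the first minus the rest: starting from the r=11 cylinder, the 23×16 cube at (15.5, 1) misses the remaining region (no effect) — boundary = 68.92 mm; the cylinder at (-2, 7) is not intersected at this z (z outside [17.5, 23]); Taking the first minus the rest: none of the subtracted shapes is present at this height, so that combined region is unchanged — boundary = 68.92 mm. So its perimeter = 68.92 mm. Layer 69 is larger (82.27 vs 68.92 mm).

layer 69 (z = 22.08 mm)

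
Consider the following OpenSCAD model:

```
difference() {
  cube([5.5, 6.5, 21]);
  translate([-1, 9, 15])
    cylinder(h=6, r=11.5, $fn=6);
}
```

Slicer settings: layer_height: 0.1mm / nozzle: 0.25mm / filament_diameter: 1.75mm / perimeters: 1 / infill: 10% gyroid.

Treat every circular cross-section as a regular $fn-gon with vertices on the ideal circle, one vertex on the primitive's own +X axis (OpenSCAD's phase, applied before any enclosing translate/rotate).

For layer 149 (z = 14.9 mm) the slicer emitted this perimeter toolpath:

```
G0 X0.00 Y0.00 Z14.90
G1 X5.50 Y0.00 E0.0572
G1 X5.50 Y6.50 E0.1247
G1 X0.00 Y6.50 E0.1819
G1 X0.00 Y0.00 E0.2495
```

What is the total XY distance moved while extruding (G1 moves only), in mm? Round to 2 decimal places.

24.00 mm

Sum the Euclidean lengths of each G1 segment: total = 24.00 mm.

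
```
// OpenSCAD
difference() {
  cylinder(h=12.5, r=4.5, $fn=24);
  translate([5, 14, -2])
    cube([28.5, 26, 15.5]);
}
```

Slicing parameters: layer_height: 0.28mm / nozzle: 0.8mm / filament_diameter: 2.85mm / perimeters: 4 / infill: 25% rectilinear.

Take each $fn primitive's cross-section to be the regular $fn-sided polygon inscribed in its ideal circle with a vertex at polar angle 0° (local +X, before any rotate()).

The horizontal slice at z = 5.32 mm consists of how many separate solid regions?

At z = 5.32 mm: the cylinder: section is a regular 24-gon, circumradius r=4.5; the cube at (5, 14) (footprint 28.5×26) is included at this height; After the difference (first − rest): starting from the r=4.5 cylinder, the 28.5×26 cube at (5, 14) misses the remaining region (no effect) — 1 connected region. The result has 1 disconnected region.

1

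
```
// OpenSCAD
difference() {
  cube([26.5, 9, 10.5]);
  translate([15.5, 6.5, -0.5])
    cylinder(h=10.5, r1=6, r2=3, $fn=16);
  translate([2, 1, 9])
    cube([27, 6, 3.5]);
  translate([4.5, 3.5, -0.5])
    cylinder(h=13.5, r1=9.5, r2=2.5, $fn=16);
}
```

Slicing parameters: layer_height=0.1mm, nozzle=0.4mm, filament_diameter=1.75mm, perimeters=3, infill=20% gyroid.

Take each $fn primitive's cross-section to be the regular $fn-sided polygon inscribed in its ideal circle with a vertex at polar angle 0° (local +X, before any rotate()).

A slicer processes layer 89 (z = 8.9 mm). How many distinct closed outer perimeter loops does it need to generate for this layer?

At z = 8.9 mm: the cube (footprint 26.5×9) is included at this height; the cone at (15.5, 6.5) contributes a regular 16-gon of circumradius 3.314 (interpolated between r1=6 and r2=3 at t=0.895); the cube at (2, 1) does not reach this height (z outside [9, 12.5]); the cone at (4.5, 3.5) contributes a regular 16-gon of circumradius 4.626 (interpolated between r1=9.5 and r2=2.5 at t=0.696); Taking the first minus the rest: starting from the 26.5×9 cube, the cone at (15.5, 6.5) partially overlaps it — only the 31.41 mm² overlap (of its 33.63 mm²) is removed, clipping the outline; the cone at (4.5, 3.5) partially overlaps it — only the 61.17 mm² overlap (of its 65.51 mm²) is removed, clipping the outline — 2 connected regions. The result has 2 disconnected regions.

2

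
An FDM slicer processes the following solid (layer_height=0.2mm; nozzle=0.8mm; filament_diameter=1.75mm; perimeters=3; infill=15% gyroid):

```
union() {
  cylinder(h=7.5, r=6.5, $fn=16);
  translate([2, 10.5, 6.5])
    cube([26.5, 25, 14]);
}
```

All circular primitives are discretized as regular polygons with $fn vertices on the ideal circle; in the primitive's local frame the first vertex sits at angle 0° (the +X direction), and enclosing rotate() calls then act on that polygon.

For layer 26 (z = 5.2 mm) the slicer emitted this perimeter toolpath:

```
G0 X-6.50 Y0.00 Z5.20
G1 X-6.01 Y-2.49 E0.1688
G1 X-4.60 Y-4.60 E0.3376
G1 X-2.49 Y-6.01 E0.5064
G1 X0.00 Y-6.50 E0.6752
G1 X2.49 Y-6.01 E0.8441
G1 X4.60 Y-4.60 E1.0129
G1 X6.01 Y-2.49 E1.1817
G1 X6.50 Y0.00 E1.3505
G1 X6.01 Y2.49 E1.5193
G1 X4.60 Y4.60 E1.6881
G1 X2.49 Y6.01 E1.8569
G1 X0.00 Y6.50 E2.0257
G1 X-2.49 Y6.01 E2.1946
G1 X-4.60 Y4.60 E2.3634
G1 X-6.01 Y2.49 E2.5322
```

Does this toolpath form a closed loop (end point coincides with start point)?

Start point (G0): (-6.50, 0.00). End point (last G1): the path does not return to the start — open.

no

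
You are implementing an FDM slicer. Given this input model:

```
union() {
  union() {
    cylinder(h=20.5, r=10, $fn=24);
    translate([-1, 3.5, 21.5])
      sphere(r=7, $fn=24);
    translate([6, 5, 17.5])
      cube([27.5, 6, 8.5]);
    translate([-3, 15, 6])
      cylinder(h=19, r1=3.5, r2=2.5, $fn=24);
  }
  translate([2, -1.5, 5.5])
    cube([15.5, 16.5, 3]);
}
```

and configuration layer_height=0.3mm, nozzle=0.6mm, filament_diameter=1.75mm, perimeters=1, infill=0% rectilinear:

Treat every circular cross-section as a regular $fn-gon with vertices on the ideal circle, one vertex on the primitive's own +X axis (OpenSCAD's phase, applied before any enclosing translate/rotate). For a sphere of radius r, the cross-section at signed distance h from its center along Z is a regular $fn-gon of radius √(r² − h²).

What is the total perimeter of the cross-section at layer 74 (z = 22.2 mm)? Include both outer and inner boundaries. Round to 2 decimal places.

At z = 22.2 mm: the cylinder is absent (z outside [0, 20.5]); the r=7 sphere at (-1, 3.5) slices to a regular 24-gon of circumradius 6.965 (√(r²−h²) with h=0.7 from center) (perimeter = 2·24·6.965·sin(180°/24) = 43.64 mm); the cube at (6, 5) (footprint 27.5×6) is included at this height (perimeter 67.00 mm); the cone at (-3, 15) contributes a regular 24-gon of circumradius 2.647 (interpolated between r1=3.5 and r2=2.5 at t=0.853) (perimeter = 2·24·2.647·sin(180°/24) = 16.59 mm); Combining (union): the 3 present regions are separate (no shared area or edge), so areas and boundary lengths simply add and each stays a separate island — boundary = 127.22 mm; the cube at (2, -1.5) is absent (z outside [5.5, 8.5]); Combining (union): only the result so far is present, so the union is just that shape — boundary = 127.22 mm. Overall, the cross-section has 3 separate islands. Total boundary length (outer) = 127.22 mm.

127.22 mm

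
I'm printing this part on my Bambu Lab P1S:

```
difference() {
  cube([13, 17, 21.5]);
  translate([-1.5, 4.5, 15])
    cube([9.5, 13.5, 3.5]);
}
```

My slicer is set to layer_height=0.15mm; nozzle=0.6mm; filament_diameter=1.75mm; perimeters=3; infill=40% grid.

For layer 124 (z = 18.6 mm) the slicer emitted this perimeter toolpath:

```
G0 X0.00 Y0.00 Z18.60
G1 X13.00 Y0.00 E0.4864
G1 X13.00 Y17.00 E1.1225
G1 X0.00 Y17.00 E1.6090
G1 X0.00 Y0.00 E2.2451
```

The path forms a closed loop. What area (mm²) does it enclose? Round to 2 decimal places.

221.00 mm²

Apply the shoelace formula to the sequence of (X, Y) vertices; enclosed area = 221.00 mm².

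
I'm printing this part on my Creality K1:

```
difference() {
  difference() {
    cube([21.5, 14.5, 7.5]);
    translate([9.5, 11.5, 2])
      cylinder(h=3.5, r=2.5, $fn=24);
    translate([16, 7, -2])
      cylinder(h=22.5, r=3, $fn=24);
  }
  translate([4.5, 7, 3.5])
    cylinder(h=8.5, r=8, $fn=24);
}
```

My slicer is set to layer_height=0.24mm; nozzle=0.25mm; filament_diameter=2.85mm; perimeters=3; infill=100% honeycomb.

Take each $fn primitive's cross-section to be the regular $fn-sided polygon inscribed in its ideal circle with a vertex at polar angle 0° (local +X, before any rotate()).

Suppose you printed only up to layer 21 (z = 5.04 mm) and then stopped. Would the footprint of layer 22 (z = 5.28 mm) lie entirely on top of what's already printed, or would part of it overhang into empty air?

Compare the two slices. At z = 5.04: the cube (footprint 21.5×14.5) is included at this height (area 311.75 mm²); the r=2.5 cylinder at (9.5, 11.5) contributes a regular 24-gon of circumradius 2.5 (area = (24/2)·2.500²·sin(360°/24) = 19.41 mm²); the r=3 cylinder at (16, 7) gives a regular 24-gon of circumradius 3 (constant along its height) (area = (24/2)·3.000²·sin(360°/24) = 27.95 mm²); Subtracting the remaining from the first: starting from the 21.5×14.5 cube (311.75 mm²), the r=2.5 cylinder at (9.5, 11.5) lies wholly inside it (removes its full 19.41 mm² and its 15.66 mm outline becomes a hole wall); the r=3 cylinder at (16, 7) lies wholly inside it (removes its full 27.95 mm² and its 18.80 mm outline becomes a hole wall) — area = 264.39 mm²; the r=8 cylinder at (4.5, 7) gives a regular 24-gon of circumradius 8 (constant along its height) (area = (24/2)·8.000²·sin(360°/24) = 198.77 mm²); Taking the first minus the rest: starting from that combined region (264.39 mm²), the r=8 cylinder at (4.5, 7) partially overlaps it — only the 145.41 mm² overlap (of its 198.77 mm²) is removed, clipping the outline — area = 118.98 mm². At z = 5.28: the cube (footprint 21.5×14.5) is included at this height (area 311.75 mm²); the r=2.5 cylinder at (9.5, 11.5) contributes a regular 24-gon of circumradius 2.5 (area = (24/2)·2.500²·sin(360°/24) = 19.41 mm²); the r=3 cylinder at (16, 7) contributes a regular 24-gon of circumradius 3 (area = (24/2)·3.000²·sin(360°/24) = 27.95 mm²); Taking the first minus the rest: starting from the 21.5×14.5 cube (311.75 mm²), the r=2.5 cylinder at (9.5, 11.5) lies wholly inside it (removes its full 19.41 mm² and its 15.66 mm outline becomes a hole wall); the r=3 cylinder at (16, 7) lies wholly inside it (removes its full 27.95 mm² and its 18.80 mm outline becomes a hole wall) — area = 264.39 mm²; the r=8 cylinder at (4.5, 7) contributes a regular 24-gon of circumradius 8 (area = (24/2)·8.000²·sin(360°/24) = 198.77 mm²); Subtracting the remaining from the first: starting from the result so far (264.39 mm²), the r=8 cylinder at (4.5, 7) partially overlaps it — only the 145.41 mm² overlap (of its 198.77 mm²) is removed, clipping the outline — area = 118.98 mm². Checking containment: the cross-section at z = 5.28 is a subset of the cross-section at z = 5.04.

entirely on top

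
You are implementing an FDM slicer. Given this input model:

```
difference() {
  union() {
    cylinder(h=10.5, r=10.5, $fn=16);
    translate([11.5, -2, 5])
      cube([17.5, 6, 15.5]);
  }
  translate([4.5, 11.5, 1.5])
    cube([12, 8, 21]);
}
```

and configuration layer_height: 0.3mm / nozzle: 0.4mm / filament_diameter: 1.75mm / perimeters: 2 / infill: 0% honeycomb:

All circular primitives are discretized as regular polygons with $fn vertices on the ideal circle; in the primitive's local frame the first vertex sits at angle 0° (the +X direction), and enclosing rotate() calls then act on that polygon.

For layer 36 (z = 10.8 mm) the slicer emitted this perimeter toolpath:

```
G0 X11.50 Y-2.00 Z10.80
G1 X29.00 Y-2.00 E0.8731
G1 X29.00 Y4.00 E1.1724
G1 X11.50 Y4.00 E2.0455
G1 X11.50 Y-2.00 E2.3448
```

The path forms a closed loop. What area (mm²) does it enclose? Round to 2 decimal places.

105.00 mm²

Apply the shoelace formula to the sequence of (X, Y) vertices; enclosed area = 105.00 mm².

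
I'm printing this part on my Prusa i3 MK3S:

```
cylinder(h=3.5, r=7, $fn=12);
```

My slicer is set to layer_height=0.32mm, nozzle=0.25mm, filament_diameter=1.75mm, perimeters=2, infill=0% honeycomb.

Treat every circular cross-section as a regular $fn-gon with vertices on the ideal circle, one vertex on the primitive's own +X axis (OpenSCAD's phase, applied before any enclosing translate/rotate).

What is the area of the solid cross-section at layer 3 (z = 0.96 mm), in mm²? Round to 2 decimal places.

At z = 0.96 mm: the r=7 cylinder contributes a regular 12-gon of circumradius 7 (area = (12/2)·7.000²·sin(360°/12) = 147.00 mm²). Overall, the cross-section is a single solid region. Net area = 147.00 mm².

147.00 mm²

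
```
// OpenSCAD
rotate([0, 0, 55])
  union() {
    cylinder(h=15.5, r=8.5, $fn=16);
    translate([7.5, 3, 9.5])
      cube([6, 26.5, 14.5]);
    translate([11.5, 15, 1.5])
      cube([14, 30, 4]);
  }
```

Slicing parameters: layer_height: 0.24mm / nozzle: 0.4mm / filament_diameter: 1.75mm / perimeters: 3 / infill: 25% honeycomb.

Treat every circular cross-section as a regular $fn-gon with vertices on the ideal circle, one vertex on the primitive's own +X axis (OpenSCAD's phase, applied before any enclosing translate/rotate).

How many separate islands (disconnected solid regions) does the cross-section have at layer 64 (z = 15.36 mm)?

1

At z = 15.36 mm: the cylinder: section is a regular 16-gon, circumradius r=8.5; the cube at (7.5, 3) is present — its section is the full 6×26.5 rectangle; the cube at (11.5, 15) is not intersected at this z (z outside [1.5, 5.5]); Combining (union): the regions partially overlap (shared area 0.19 mm²), so overlapping operands fuse into one piece — 1 connected region; (whole slice rotated 55° about Z — lengths, areas and connectivity unchanged). Overall, the cross-section is a single solid region. Island count = 1.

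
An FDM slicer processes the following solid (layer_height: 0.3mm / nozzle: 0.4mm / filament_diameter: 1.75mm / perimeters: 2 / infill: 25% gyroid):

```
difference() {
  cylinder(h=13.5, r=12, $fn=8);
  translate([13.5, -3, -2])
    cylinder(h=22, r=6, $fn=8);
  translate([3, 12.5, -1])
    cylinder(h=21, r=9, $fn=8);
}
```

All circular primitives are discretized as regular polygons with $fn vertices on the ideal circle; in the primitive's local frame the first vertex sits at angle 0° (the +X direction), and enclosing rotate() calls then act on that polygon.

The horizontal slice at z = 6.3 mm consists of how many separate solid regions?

At z = 6.3 mm: the cylinder: section is a regular 8-gon, circumradius r=12; the r=6 cylinder at (13.5, -3) gives a regular 8-gon of circumradius 6 (constant along its height); the r=9 cylinder at (3, 12.5) contributes a regular 8-gon of circumradius 9; Subtracting the remaining from the first: starting from the r=12 cylinder, the r=6 cylinder at (13.5, -3) partially overlaps it — only the 20.46 mm² overlap (of its 101.82 mm²) is removed, clipping the outline; the r=9 cylinder at (3, 12.5) partially overlaps it — only the 73.67 mm² overlap (of its 229.10 mm²) is removed, clipping the outline — 1 connected region. The result has 1 disconnected region.

1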